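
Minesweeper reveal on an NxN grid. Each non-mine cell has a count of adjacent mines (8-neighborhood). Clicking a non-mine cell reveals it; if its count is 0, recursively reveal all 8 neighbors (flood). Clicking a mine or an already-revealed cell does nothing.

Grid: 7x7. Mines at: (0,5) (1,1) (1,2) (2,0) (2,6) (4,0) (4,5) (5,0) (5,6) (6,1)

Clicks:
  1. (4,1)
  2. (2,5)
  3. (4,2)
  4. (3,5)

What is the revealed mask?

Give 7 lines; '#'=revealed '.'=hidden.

Answer: .......
...###.
.#####.
.#####.
.####..
.#####.
..####.

Derivation:
Click 1 (4,1) count=2: revealed 1 new [(4,1)] -> total=1
Click 2 (2,5) count=1: revealed 1 new [(2,5)] -> total=2
Click 3 (4,2) count=0: revealed 24 new [(1,3) (1,4) (1,5) (2,1) (2,2) (2,3) (2,4) (3,1) (3,2) (3,3) (3,4) (3,5) (4,2) (4,3) (4,4) (5,1) (5,2) (5,3) (5,4) (5,5) (6,2) (6,3) (6,4) (6,5)] -> total=26
Click 4 (3,5) count=2: revealed 0 new [(none)] -> total=26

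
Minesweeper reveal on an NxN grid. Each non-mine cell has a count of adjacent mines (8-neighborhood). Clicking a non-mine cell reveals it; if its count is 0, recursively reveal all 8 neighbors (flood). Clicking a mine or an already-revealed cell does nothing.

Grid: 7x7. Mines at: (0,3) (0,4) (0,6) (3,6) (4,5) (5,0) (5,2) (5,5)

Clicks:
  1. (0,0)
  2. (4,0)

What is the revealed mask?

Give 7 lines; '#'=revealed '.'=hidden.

Answer: ###....
######.
######.
######.
#####..
.......
.......

Derivation:
Click 1 (0,0) count=0: revealed 26 new [(0,0) (0,1) (0,2) (1,0) (1,1) (1,2) (1,3) (1,4) (1,5) (2,0) (2,1) (2,2) (2,3) (2,4) (2,5) (3,0) (3,1) (3,2) (3,3) (3,4) (3,5) (4,0) (4,1) (4,2) (4,3) (4,4)] -> total=26
Click 2 (4,0) count=1: revealed 0 new [(none)] -> total=26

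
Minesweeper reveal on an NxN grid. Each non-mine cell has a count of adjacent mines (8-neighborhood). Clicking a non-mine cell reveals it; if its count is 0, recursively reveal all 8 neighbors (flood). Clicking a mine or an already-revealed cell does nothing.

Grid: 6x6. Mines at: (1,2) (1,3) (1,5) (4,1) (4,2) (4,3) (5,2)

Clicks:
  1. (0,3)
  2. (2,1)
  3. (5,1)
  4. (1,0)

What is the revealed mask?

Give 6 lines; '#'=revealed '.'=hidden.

Click 1 (0,3) count=2: revealed 1 new [(0,3)] -> total=1
Click 2 (2,1) count=1: revealed 1 new [(2,1)] -> total=2
Click 3 (5,1) count=3: revealed 1 new [(5,1)] -> total=3
Click 4 (1,0) count=0: revealed 7 new [(0,0) (0,1) (1,0) (1,1) (2,0) (3,0) (3,1)] -> total=10

Answer: ##.#..
##....
##....
##....
......
.#....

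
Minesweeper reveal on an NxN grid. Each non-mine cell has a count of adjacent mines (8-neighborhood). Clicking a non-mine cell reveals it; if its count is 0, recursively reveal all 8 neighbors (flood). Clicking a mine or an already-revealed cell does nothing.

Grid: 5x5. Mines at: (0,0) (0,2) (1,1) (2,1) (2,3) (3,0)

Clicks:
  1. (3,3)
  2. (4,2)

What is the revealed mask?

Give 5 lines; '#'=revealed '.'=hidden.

Answer: .....
.....
.....
.####
.####

Derivation:
Click 1 (3,3) count=1: revealed 1 new [(3,3)] -> total=1
Click 2 (4,2) count=0: revealed 7 new [(3,1) (3,2) (3,4) (4,1) (4,2) (4,3) (4,4)] -> total=8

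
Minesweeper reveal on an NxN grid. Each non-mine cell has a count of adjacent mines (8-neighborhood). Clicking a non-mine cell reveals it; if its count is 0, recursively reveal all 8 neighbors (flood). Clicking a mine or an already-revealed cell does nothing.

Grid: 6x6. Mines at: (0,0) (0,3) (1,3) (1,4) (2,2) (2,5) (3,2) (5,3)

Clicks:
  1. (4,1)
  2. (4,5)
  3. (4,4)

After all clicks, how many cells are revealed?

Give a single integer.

Answer: 7

Derivation:
Click 1 (4,1) count=1: revealed 1 new [(4,1)] -> total=1
Click 2 (4,5) count=0: revealed 6 new [(3,4) (3,5) (4,4) (4,5) (5,4) (5,5)] -> total=7
Click 3 (4,4) count=1: revealed 0 new [(none)] -> total=7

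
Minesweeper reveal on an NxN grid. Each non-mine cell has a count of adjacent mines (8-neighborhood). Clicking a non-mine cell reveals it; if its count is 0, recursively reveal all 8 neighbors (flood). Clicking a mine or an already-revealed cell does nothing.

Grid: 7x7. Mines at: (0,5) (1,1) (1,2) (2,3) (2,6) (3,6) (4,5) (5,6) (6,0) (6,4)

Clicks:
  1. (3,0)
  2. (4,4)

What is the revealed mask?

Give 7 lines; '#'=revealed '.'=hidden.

Answer: .......
.......
###....
#####..
#####..
#####..
.###...

Derivation:
Click 1 (3,0) count=0: revealed 21 new [(2,0) (2,1) (2,2) (3,0) (3,1) (3,2) (3,3) (3,4) (4,0) (4,1) (4,2) (4,3) (4,4) (5,0) (5,1) (5,2) (5,3) (5,4) (6,1) (6,2) (6,3)] -> total=21
Click 2 (4,4) count=1: revealed 0 new [(none)] -> total=21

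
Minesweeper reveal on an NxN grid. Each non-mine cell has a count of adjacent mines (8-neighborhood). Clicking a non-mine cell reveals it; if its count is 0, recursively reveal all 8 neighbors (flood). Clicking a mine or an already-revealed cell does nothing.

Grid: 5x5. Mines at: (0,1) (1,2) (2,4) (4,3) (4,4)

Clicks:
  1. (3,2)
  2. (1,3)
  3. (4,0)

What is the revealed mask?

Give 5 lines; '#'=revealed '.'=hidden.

Click 1 (3,2) count=1: revealed 1 new [(3,2)] -> total=1
Click 2 (1,3) count=2: revealed 1 new [(1,3)] -> total=2
Click 3 (4,0) count=0: revealed 10 new [(1,0) (1,1) (2,0) (2,1) (2,2) (3,0) (3,1) (4,0) (4,1) (4,2)] -> total=12

Answer: .....
##.#.
###..
###..
###..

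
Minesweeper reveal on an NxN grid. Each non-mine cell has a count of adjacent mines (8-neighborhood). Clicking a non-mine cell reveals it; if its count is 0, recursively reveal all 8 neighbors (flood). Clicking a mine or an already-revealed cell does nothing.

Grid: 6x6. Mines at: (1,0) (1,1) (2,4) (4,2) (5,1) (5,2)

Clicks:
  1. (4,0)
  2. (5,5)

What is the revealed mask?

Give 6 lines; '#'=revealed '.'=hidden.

Click 1 (4,0) count=1: revealed 1 new [(4,0)] -> total=1
Click 2 (5,5) count=0: revealed 9 new [(3,3) (3,4) (3,5) (4,3) (4,4) (4,5) (5,3) (5,4) (5,5)] -> total=10

Answer: ......
......
......
...###
#..###
...###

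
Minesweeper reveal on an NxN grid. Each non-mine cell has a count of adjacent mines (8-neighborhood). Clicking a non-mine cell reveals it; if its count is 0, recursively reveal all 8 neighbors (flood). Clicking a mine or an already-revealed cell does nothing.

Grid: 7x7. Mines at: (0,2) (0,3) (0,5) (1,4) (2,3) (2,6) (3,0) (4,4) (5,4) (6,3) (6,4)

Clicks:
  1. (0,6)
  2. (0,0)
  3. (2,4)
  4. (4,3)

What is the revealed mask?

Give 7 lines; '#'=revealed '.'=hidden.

Click 1 (0,6) count=1: revealed 1 new [(0,6)] -> total=1
Click 2 (0,0) count=0: revealed 6 new [(0,0) (0,1) (1,0) (1,1) (2,0) (2,1)] -> total=7
Click 3 (2,4) count=2: revealed 1 new [(2,4)] -> total=8
Click 4 (4,3) count=2: revealed 1 new [(4,3)] -> total=9

Answer: ##....#
##.....
##..#..
.......
...#...
.......
.......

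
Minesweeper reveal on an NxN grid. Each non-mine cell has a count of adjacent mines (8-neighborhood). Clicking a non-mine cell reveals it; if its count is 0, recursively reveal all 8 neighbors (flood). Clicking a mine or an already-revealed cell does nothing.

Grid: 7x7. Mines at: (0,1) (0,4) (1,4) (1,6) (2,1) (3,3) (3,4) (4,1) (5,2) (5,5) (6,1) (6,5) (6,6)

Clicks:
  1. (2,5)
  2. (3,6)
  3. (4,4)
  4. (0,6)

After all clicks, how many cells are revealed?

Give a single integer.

Click 1 (2,5) count=3: revealed 1 new [(2,5)] -> total=1
Click 2 (3,6) count=0: revealed 5 new [(2,6) (3,5) (3,6) (4,5) (4,6)] -> total=6
Click 3 (4,4) count=3: revealed 1 new [(4,4)] -> total=7
Click 4 (0,6) count=1: revealed 1 new [(0,6)] -> total=8

Answer: 8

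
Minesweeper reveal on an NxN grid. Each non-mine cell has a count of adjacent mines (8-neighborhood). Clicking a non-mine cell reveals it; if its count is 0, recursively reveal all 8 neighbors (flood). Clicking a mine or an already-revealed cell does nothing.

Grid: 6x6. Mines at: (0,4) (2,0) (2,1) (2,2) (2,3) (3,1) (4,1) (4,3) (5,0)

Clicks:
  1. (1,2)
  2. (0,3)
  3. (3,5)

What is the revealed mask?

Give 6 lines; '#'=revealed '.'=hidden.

Answer: ...#..
..#.##
....##
....##
....##
....##

Derivation:
Click 1 (1,2) count=3: revealed 1 new [(1,2)] -> total=1
Click 2 (0,3) count=1: revealed 1 new [(0,3)] -> total=2
Click 3 (3,5) count=0: revealed 10 new [(1,4) (1,5) (2,4) (2,5) (3,4) (3,5) (4,4) (4,5) (5,4) (5,5)] -> total=12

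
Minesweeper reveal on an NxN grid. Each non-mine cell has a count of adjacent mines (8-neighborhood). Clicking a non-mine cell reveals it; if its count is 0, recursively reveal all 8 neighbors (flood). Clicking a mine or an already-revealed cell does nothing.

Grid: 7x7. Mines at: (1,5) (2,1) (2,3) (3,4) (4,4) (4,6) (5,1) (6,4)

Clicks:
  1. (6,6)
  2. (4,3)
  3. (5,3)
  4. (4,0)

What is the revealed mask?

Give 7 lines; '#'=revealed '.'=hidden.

Click 1 (6,6) count=0: revealed 4 new [(5,5) (5,6) (6,5) (6,6)] -> total=4
Click 2 (4,3) count=2: revealed 1 new [(4,3)] -> total=5
Click 3 (5,3) count=2: revealed 1 new [(5,3)] -> total=6
Click 4 (4,0) count=1: revealed 1 new [(4,0)] -> total=7

Answer: .......
.......
.......
.......
#..#...
...#.##
.....##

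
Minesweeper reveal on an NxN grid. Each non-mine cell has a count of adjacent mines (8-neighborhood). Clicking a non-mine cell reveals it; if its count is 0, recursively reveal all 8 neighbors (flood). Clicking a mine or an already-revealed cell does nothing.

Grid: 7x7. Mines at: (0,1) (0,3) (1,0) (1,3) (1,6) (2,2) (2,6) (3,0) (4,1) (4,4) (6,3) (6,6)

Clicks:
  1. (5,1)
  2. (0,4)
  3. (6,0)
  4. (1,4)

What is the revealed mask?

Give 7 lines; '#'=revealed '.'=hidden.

Answer: ....#..
....#..
.......
.......
.......
###....
###....

Derivation:
Click 1 (5,1) count=1: revealed 1 new [(5,1)] -> total=1
Click 2 (0,4) count=2: revealed 1 new [(0,4)] -> total=2
Click 3 (6,0) count=0: revealed 5 new [(5,0) (5,2) (6,0) (6,1) (6,2)] -> total=7
Click 4 (1,4) count=2: revealed 1 new [(1,4)] -> total=8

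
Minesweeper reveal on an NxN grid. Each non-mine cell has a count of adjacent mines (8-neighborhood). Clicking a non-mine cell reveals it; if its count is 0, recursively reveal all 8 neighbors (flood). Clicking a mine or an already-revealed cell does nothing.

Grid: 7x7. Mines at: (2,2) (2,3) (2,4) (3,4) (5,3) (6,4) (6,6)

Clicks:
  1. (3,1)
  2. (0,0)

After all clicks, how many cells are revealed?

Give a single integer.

Click 1 (3,1) count=1: revealed 1 new [(3,1)] -> total=1
Click 2 (0,0) count=0: revealed 35 new [(0,0) (0,1) (0,2) (0,3) (0,4) (0,5) (0,6) (1,0) (1,1) (1,2) (1,3) (1,4) (1,5) (1,6) (2,0) (2,1) (2,5) (2,6) (3,0) (3,2) (3,5) (3,6) (4,0) (4,1) (4,2) (4,5) (4,6) (5,0) (5,1) (5,2) (5,5) (5,6) (6,0) (6,1) (6,2)] -> total=36

Answer: 36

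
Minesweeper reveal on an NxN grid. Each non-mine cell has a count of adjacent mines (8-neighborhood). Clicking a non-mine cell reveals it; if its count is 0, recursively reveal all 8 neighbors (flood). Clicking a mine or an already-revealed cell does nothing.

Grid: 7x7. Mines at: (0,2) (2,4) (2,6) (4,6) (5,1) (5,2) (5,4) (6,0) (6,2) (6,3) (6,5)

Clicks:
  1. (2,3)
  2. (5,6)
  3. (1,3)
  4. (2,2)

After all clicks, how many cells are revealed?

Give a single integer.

Answer: 19

Derivation:
Click 1 (2,3) count=1: revealed 1 new [(2,3)] -> total=1
Click 2 (5,6) count=2: revealed 1 new [(5,6)] -> total=2
Click 3 (1,3) count=2: revealed 1 new [(1,3)] -> total=3
Click 4 (2,2) count=0: revealed 16 new [(0,0) (0,1) (1,0) (1,1) (1,2) (2,0) (2,1) (2,2) (3,0) (3,1) (3,2) (3,3) (4,0) (4,1) (4,2) (4,3)] -> total=19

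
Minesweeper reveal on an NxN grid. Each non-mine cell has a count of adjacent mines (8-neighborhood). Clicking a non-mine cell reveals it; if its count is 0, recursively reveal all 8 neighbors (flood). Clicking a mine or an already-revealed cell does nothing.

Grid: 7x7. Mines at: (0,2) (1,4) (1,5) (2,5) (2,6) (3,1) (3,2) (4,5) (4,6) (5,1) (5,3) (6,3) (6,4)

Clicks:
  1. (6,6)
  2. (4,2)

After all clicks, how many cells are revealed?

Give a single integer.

Click 1 (6,6) count=0: revealed 4 new [(5,5) (5,6) (6,5) (6,6)] -> total=4
Click 2 (4,2) count=4: revealed 1 new [(4,2)] -> total=5

Answer: 5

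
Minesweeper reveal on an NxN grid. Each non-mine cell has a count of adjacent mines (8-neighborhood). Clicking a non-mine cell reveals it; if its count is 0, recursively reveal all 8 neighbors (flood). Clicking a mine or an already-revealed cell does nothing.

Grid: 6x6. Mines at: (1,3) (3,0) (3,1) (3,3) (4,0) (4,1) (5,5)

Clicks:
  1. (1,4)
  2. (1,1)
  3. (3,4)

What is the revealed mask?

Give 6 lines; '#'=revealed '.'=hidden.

Click 1 (1,4) count=1: revealed 1 new [(1,4)] -> total=1
Click 2 (1,1) count=0: revealed 9 new [(0,0) (0,1) (0,2) (1,0) (1,1) (1,2) (2,0) (2,1) (2,2)] -> total=10
Click 3 (3,4) count=1: revealed 1 new [(3,4)] -> total=11

Answer: ###...
###.#.
###...
....#.
......
......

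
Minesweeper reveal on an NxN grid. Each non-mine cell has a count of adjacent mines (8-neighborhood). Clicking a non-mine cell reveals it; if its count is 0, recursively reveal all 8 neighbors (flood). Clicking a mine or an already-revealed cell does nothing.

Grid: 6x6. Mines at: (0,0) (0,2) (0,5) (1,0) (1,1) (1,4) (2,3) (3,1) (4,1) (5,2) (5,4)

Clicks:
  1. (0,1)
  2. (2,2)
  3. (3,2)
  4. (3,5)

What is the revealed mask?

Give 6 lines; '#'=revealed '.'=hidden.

Answer: .#....
......
..#.##
..#.##
....##
......

Derivation:
Click 1 (0,1) count=4: revealed 1 new [(0,1)] -> total=1
Click 2 (2,2) count=3: revealed 1 new [(2,2)] -> total=2
Click 3 (3,2) count=3: revealed 1 new [(3,2)] -> total=3
Click 4 (3,5) count=0: revealed 6 new [(2,4) (2,5) (3,4) (3,5) (4,4) (4,5)] -> total=9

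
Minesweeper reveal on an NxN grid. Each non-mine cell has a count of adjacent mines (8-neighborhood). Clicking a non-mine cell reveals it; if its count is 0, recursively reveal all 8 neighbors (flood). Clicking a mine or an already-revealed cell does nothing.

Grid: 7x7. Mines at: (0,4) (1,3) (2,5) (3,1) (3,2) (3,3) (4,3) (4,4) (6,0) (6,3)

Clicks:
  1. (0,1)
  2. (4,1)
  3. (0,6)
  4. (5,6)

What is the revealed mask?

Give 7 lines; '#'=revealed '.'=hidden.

Click 1 (0,1) count=0: revealed 9 new [(0,0) (0,1) (0,2) (1,0) (1,1) (1,2) (2,0) (2,1) (2,2)] -> total=9
Click 2 (4,1) count=2: revealed 1 new [(4,1)] -> total=10
Click 3 (0,6) count=0: revealed 4 new [(0,5) (0,6) (1,5) (1,6)] -> total=14
Click 4 (5,6) count=0: revealed 10 new [(3,5) (3,6) (4,5) (4,6) (5,4) (5,5) (5,6) (6,4) (6,5) (6,6)] -> total=24

Answer: ###..##
###..##
###....
.....##
.#...##
....###
....###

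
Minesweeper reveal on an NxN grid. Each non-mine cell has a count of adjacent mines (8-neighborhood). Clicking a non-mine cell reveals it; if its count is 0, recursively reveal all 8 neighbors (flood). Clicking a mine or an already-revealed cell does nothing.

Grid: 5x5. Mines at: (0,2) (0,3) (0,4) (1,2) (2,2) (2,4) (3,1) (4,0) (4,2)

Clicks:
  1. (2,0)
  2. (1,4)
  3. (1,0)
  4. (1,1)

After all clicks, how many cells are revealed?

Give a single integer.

Click 1 (2,0) count=1: revealed 1 new [(2,0)] -> total=1
Click 2 (1,4) count=3: revealed 1 new [(1,4)] -> total=2
Click 3 (1,0) count=0: revealed 5 new [(0,0) (0,1) (1,0) (1,1) (2,1)] -> total=7
Click 4 (1,1) count=3: revealed 0 new [(none)] -> total=7

Answer: 7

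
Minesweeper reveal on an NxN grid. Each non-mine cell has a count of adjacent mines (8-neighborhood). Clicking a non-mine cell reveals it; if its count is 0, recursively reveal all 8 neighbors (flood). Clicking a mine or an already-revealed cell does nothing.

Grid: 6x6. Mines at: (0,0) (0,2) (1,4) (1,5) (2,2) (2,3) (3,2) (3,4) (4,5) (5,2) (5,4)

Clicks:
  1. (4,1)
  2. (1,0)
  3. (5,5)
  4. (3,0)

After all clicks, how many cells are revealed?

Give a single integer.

Answer: 11

Derivation:
Click 1 (4,1) count=2: revealed 1 new [(4,1)] -> total=1
Click 2 (1,0) count=1: revealed 1 new [(1,0)] -> total=2
Click 3 (5,5) count=2: revealed 1 new [(5,5)] -> total=3
Click 4 (3,0) count=0: revealed 8 new [(1,1) (2,0) (2,1) (3,0) (3,1) (4,0) (5,0) (5,1)] -> total=11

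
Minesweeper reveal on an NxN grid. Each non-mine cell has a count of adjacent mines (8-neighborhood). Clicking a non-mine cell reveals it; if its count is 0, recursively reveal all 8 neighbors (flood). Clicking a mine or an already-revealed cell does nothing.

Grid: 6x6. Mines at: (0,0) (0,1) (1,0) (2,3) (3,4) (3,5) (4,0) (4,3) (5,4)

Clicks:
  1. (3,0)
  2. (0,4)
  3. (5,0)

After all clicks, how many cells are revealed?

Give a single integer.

Click 1 (3,0) count=1: revealed 1 new [(3,0)] -> total=1
Click 2 (0,4) count=0: revealed 10 new [(0,2) (0,3) (0,4) (0,5) (1,2) (1,3) (1,4) (1,5) (2,4) (2,5)] -> total=11
Click 3 (5,0) count=1: revealed 1 new [(5,0)] -> total=12

Answer: 12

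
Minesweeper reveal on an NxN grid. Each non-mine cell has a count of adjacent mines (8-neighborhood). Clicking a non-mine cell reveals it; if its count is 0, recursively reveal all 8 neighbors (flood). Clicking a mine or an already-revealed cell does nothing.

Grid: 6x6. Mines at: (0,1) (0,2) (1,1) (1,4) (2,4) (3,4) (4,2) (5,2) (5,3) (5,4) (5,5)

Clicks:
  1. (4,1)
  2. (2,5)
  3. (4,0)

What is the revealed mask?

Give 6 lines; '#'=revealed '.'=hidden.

Answer: ......
......
##...#
##....
##....
##....

Derivation:
Click 1 (4,1) count=2: revealed 1 new [(4,1)] -> total=1
Click 2 (2,5) count=3: revealed 1 new [(2,5)] -> total=2
Click 3 (4,0) count=0: revealed 7 new [(2,0) (2,1) (3,0) (3,1) (4,0) (5,0) (5,1)] -> total=9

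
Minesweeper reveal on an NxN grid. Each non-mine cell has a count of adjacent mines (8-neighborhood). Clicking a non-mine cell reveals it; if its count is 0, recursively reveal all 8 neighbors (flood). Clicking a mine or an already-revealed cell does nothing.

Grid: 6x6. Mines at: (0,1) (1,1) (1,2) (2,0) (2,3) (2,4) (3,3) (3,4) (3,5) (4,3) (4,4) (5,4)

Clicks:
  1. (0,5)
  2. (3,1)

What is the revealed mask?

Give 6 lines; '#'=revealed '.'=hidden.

Answer: ...###
...###
......
.#....
......
......

Derivation:
Click 1 (0,5) count=0: revealed 6 new [(0,3) (0,4) (0,5) (1,3) (1,4) (1,5)] -> total=6
Click 2 (3,1) count=1: revealed 1 new [(3,1)] -> total=7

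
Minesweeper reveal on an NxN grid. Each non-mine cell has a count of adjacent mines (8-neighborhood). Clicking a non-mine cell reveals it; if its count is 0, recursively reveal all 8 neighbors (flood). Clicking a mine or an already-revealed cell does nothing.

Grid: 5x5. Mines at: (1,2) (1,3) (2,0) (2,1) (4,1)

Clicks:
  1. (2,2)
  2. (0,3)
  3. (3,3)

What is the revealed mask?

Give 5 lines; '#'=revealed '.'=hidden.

Answer: ...#.
.....
..###
..###
..###

Derivation:
Click 1 (2,2) count=3: revealed 1 new [(2,2)] -> total=1
Click 2 (0,3) count=2: revealed 1 new [(0,3)] -> total=2
Click 3 (3,3) count=0: revealed 8 new [(2,3) (2,4) (3,2) (3,3) (3,4) (4,2) (4,3) (4,4)] -> total=10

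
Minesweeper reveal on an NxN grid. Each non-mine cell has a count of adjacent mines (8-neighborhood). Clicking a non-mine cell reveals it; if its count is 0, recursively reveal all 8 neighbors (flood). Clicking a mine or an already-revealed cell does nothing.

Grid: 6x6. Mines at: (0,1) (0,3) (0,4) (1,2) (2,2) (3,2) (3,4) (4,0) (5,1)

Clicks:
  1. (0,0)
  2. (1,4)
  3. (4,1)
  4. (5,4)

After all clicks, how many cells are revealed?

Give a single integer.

Answer: 11

Derivation:
Click 1 (0,0) count=1: revealed 1 new [(0,0)] -> total=1
Click 2 (1,4) count=2: revealed 1 new [(1,4)] -> total=2
Click 3 (4,1) count=3: revealed 1 new [(4,1)] -> total=3
Click 4 (5,4) count=0: revealed 8 new [(4,2) (4,3) (4,4) (4,5) (5,2) (5,3) (5,4) (5,5)] -> total=11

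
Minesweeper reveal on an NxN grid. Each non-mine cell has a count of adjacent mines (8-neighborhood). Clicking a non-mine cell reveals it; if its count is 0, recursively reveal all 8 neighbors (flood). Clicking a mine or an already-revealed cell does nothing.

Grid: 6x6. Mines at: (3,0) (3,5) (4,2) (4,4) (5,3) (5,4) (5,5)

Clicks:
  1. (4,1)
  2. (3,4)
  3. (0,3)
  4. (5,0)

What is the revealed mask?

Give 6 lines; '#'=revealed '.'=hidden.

Click 1 (4,1) count=2: revealed 1 new [(4,1)] -> total=1
Click 2 (3,4) count=2: revealed 1 new [(3,4)] -> total=2
Click 3 (0,3) count=0: revealed 21 new [(0,0) (0,1) (0,2) (0,3) (0,4) (0,5) (1,0) (1,1) (1,2) (1,3) (1,4) (1,5) (2,0) (2,1) (2,2) (2,3) (2,4) (2,5) (3,1) (3,2) (3,3)] -> total=23
Click 4 (5,0) count=0: revealed 3 new [(4,0) (5,0) (5,1)] -> total=26

Answer: ######
######
######
.####.
##....
##....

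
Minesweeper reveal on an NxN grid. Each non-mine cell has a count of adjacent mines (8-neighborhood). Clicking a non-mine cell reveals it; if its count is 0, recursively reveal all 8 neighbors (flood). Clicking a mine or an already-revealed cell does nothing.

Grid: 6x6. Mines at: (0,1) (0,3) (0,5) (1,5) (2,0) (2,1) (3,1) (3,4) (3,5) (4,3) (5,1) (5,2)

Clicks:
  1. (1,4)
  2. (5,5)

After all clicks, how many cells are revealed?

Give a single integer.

Click 1 (1,4) count=3: revealed 1 new [(1,4)] -> total=1
Click 2 (5,5) count=0: revealed 4 new [(4,4) (4,5) (5,4) (5,5)] -> total=5

Answer: 5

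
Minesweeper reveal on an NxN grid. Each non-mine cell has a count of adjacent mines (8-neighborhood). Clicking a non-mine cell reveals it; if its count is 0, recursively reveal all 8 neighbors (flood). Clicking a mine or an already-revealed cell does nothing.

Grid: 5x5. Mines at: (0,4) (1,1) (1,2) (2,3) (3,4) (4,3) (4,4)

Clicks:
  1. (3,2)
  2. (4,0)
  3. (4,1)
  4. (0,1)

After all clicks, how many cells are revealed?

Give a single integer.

Click 1 (3,2) count=2: revealed 1 new [(3,2)] -> total=1
Click 2 (4,0) count=0: revealed 8 new [(2,0) (2,1) (2,2) (3,0) (3,1) (4,0) (4,1) (4,2)] -> total=9
Click 3 (4,1) count=0: revealed 0 new [(none)] -> total=9
Click 4 (0,1) count=2: revealed 1 new [(0,1)] -> total=10

Answer: 10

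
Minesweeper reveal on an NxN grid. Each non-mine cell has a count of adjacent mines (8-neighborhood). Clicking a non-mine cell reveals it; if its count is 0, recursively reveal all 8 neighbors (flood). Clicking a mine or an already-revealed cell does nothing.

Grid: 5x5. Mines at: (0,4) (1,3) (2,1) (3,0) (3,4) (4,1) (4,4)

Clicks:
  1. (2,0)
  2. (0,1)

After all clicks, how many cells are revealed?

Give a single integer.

Click 1 (2,0) count=2: revealed 1 new [(2,0)] -> total=1
Click 2 (0,1) count=0: revealed 6 new [(0,0) (0,1) (0,2) (1,0) (1,1) (1,2)] -> total=7

Answer: 7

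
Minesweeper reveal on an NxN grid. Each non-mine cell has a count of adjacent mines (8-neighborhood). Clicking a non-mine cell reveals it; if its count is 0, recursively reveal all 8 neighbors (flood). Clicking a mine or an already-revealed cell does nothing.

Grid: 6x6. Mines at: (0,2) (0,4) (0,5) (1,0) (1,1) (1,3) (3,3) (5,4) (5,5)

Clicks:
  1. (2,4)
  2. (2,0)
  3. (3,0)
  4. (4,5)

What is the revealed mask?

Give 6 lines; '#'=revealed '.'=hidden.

Click 1 (2,4) count=2: revealed 1 new [(2,4)] -> total=1
Click 2 (2,0) count=2: revealed 1 new [(2,0)] -> total=2
Click 3 (3,0) count=0: revealed 13 new [(2,1) (2,2) (3,0) (3,1) (3,2) (4,0) (4,1) (4,2) (4,3) (5,0) (5,1) (5,2) (5,3)] -> total=15
Click 4 (4,5) count=2: revealed 1 new [(4,5)] -> total=16

Answer: ......
......
###.#.
###...
####.#
####..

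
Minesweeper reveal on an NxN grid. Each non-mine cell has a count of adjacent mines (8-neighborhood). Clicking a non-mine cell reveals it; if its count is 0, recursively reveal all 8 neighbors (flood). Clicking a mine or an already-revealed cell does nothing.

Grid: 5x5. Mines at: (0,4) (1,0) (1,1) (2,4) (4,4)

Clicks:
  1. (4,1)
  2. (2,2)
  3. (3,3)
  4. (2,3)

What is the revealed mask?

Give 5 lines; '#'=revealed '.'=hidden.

Click 1 (4,1) count=0: revealed 12 new [(2,0) (2,1) (2,2) (2,3) (3,0) (3,1) (3,2) (3,3) (4,0) (4,1) (4,2) (4,3)] -> total=12
Click 2 (2,2) count=1: revealed 0 new [(none)] -> total=12
Click 3 (3,3) count=2: revealed 0 new [(none)] -> total=12
Click 4 (2,3) count=1: revealed 0 new [(none)] -> total=12

Answer: .....
.....
####.
####.
####.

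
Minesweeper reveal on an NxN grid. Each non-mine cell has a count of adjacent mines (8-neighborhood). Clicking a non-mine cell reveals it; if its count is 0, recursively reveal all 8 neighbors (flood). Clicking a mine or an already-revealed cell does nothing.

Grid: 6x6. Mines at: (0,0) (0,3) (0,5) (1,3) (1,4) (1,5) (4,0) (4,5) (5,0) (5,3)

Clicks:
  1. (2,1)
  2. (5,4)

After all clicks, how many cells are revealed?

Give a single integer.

Click 1 (2,1) count=0: revealed 17 new [(1,0) (1,1) (1,2) (2,0) (2,1) (2,2) (2,3) (2,4) (3,0) (3,1) (3,2) (3,3) (3,4) (4,1) (4,2) (4,3) (4,4)] -> total=17
Click 2 (5,4) count=2: revealed 1 new [(5,4)] -> total=18

Answer: 18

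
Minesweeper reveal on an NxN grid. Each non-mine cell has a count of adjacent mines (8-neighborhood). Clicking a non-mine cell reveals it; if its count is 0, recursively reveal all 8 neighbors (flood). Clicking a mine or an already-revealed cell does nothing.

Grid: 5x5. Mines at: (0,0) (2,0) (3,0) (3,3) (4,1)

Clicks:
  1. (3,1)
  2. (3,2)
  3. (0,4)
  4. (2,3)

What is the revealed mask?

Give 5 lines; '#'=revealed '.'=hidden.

Click 1 (3,1) count=3: revealed 1 new [(3,1)] -> total=1
Click 2 (3,2) count=2: revealed 1 new [(3,2)] -> total=2
Click 3 (0,4) count=0: revealed 12 new [(0,1) (0,2) (0,3) (0,4) (1,1) (1,2) (1,3) (1,4) (2,1) (2,2) (2,3) (2,4)] -> total=14
Click 4 (2,3) count=1: revealed 0 new [(none)] -> total=14

Answer: .####
.####
.####
.##..
.....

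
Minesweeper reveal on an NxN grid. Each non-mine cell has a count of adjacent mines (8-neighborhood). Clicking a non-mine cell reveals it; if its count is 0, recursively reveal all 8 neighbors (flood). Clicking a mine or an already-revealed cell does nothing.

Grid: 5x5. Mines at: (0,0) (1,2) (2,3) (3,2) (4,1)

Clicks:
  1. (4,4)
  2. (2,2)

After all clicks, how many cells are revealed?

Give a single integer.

Click 1 (4,4) count=0: revealed 4 new [(3,3) (3,4) (4,3) (4,4)] -> total=4
Click 2 (2,2) count=3: revealed 1 new [(2,2)] -> total=5

Answer: 5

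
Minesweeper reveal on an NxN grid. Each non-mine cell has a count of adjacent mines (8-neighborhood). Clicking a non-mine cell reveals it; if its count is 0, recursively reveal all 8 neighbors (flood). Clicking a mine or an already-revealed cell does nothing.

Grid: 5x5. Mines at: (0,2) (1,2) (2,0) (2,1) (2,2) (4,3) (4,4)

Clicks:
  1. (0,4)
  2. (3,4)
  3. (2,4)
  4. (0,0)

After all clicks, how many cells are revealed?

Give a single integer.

Answer: 12

Derivation:
Click 1 (0,4) count=0: revealed 8 new [(0,3) (0,4) (1,3) (1,4) (2,3) (2,4) (3,3) (3,4)] -> total=8
Click 2 (3,4) count=2: revealed 0 new [(none)] -> total=8
Click 3 (2,4) count=0: revealed 0 new [(none)] -> total=8
Click 4 (0,0) count=0: revealed 4 new [(0,0) (0,1) (1,0) (1,1)] -> total=12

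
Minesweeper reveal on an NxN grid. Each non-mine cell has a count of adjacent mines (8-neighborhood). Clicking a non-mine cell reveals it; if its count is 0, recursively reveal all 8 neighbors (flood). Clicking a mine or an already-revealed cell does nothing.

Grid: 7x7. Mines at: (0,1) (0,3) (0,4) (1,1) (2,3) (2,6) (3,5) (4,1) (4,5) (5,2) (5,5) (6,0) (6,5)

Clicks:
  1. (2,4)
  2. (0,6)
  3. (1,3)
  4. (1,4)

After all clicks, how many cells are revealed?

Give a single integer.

Answer: 7

Derivation:
Click 1 (2,4) count=2: revealed 1 new [(2,4)] -> total=1
Click 2 (0,6) count=0: revealed 4 new [(0,5) (0,6) (1,5) (1,6)] -> total=5
Click 3 (1,3) count=3: revealed 1 new [(1,3)] -> total=6
Click 4 (1,4) count=3: revealed 1 new [(1,4)] -> total=7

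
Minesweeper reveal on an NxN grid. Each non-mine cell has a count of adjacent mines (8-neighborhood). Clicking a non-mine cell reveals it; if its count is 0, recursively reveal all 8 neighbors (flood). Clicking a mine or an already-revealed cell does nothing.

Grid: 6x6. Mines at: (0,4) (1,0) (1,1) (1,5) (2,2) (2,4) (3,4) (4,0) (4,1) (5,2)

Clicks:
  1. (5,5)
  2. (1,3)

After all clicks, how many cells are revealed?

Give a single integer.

Click 1 (5,5) count=0: revealed 6 new [(4,3) (4,4) (4,5) (5,3) (5,4) (5,5)] -> total=6
Click 2 (1,3) count=3: revealed 1 new [(1,3)] -> total=7

Answer: 7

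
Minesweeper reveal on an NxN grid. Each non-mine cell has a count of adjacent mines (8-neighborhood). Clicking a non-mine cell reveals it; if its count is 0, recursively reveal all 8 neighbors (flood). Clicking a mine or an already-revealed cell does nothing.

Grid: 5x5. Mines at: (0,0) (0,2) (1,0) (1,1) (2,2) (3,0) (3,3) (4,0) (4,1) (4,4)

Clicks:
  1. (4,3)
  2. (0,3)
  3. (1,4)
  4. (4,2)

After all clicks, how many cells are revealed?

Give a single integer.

Click 1 (4,3) count=2: revealed 1 new [(4,3)] -> total=1
Click 2 (0,3) count=1: revealed 1 new [(0,3)] -> total=2
Click 3 (1,4) count=0: revealed 5 new [(0,4) (1,3) (1,4) (2,3) (2,4)] -> total=7
Click 4 (4,2) count=2: revealed 1 new [(4,2)] -> total=8

Answer: 8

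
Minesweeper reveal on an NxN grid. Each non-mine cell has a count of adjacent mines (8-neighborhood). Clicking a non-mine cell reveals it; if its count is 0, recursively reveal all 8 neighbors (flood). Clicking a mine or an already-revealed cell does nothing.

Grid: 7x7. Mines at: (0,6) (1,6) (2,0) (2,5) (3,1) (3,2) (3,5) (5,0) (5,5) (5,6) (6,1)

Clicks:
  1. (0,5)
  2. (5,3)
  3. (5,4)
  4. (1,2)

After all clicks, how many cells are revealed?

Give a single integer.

Answer: 25

Derivation:
Click 1 (0,5) count=2: revealed 1 new [(0,5)] -> total=1
Click 2 (5,3) count=0: revealed 9 new [(4,2) (4,3) (4,4) (5,2) (5,3) (5,4) (6,2) (6,3) (6,4)] -> total=10
Click 3 (5,4) count=1: revealed 0 new [(none)] -> total=10
Click 4 (1,2) count=0: revealed 15 new [(0,0) (0,1) (0,2) (0,3) (0,4) (1,0) (1,1) (1,2) (1,3) (1,4) (1,5) (2,1) (2,2) (2,3) (2,4)] -> total=25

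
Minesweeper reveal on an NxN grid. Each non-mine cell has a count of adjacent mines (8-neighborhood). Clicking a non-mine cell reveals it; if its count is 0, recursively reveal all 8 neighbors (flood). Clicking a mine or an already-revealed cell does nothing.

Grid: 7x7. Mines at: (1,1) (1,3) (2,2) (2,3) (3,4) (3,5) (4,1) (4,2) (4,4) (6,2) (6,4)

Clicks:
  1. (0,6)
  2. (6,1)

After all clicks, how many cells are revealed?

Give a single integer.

Answer: 10

Derivation:
Click 1 (0,6) count=0: revealed 9 new [(0,4) (0,5) (0,6) (1,4) (1,5) (1,6) (2,4) (2,5) (2,6)] -> total=9
Click 2 (6,1) count=1: revealed 1 new [(6,1)] -> total=10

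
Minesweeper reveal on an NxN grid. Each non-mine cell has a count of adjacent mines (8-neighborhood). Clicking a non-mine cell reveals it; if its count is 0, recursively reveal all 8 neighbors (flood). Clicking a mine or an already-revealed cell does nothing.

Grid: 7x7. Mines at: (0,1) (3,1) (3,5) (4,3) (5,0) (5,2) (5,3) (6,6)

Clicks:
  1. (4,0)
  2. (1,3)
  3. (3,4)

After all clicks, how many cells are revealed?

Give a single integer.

Click 1 (4,0) count=2: revealed 1 new [(4,0)] -> total=1
Click 2 (1,3) count=0: revealed 18 new [(0,2) (0,3) (0,4) (0,5) (0,6) (1,2) (1,3) (1,4) (1,5) (1,6) (2,2) (2,3) (2,4) (2,5) (2,6) (3,2) (3,3) (3,4)] -> total=19
Click 3 (3,4) count=2: revealed 0 new [(none)] -> total=19

Answer: 19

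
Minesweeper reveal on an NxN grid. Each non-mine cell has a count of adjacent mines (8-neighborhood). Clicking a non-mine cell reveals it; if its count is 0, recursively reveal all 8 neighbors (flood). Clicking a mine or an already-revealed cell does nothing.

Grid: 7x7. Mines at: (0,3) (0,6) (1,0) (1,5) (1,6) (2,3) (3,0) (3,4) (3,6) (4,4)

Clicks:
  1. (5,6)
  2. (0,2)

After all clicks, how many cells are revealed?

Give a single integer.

Answer: 24

Derivation:
Click 1 (5,6) count=0: revealed 23 new [(3,1) (3,2) (3,3) (4,0) (4,1) (4,2) (4,3) (4,5) (4,6) (5,0) (5,1) (5,2) (5,3) (5,4) (5,5) (5,6) (6,0) (6,1) (6,2) (6,3) (6,4) (6,5) (6,6)] -> total=23
Click 2 (0,2) count=1: revealed 1 new [(0,2)] -> total=24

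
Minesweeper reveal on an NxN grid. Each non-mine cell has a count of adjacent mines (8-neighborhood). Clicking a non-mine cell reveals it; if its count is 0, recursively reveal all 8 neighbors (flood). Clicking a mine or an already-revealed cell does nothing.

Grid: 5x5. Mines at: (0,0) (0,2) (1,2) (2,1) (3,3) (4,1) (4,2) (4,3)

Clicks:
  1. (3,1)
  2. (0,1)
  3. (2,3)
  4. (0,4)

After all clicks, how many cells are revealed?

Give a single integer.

Answer: 8

Derivation:
Click 1 (3,1) count=3: revealed 1 new [(3,1)] -> total=1
Click 2 (0,1) count=3: revealed 1 new [(0,1)] -> total=2
Click 3 (2,3) count=2: revealed 1 new [(2,3)] -> total=3
Click 4 (0,4) count=0: revealed 5 new [(0,3) (0,4) (1,3) (1,4) (2,4)] -> total=8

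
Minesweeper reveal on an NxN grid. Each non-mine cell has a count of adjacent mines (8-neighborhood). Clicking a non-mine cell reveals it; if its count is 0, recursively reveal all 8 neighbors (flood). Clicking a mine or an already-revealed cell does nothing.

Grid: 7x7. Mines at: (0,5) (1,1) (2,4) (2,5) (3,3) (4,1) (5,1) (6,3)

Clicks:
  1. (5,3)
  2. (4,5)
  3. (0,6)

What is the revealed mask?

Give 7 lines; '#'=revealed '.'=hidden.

Answer: ......#
.......
.......
....###
....###
...####
....###

Derivation:
Click 1 (5,3) count=1: revealed 1 new [(5,3)] -> total=1
Click 2 (4,5) count=0: revealed 12 new [(3,4) (3,5) (3,6) (4,4) (4,5) (4,6) (5,4) (5,5) (5,6) (6,4) (6,5) (6,6)] -> total=13
Click 3 (0,6) count=1: revealed 1 new [(0,6)] -> total=14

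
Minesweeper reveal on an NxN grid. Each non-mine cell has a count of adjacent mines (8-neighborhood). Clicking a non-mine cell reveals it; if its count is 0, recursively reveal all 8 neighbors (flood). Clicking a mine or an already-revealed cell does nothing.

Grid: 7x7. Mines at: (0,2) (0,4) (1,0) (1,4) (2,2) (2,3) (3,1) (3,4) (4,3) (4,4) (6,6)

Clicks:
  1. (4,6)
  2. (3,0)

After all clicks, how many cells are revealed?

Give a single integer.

Click 1 (4,6) count=0: revealed 12 new [(0,5) (0,6) (1,5) (1,6) (2,5) (2,6) (3,5) (3,6) (4,5) (4,6) (5,5) (5,6)] -> total=12
Click 2 (3,0) count=1: revealed 1 new [(3,0)] -> total=13

Answer: 13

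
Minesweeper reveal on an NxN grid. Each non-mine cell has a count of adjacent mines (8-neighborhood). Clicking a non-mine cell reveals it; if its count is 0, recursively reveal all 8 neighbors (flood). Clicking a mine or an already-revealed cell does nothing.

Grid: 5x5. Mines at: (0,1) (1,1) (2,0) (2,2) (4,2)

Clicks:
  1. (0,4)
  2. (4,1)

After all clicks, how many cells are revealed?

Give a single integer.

Click 1 (0,4) count=0: revealed 12 new [(0,2) (0,3) (0,4) (1,2) (1,3) (1,4) (2,3) (2,4) (3,3) (3,4) (4,3) (4,4)] -> total=12
Click 2 (4,1) count=1: revealed 1 new [(4,1)] -> total=13

Answer: 13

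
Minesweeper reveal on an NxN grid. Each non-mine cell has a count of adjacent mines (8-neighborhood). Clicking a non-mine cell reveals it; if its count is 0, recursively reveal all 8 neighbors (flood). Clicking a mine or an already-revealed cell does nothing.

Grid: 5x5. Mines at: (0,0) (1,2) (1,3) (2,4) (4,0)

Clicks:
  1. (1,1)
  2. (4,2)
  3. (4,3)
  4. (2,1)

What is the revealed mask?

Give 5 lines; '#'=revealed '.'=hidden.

Click 1 (1,1) count=2: revealed 1 new [(1,1)] -> total=1
Click 2 (4,2) count=0: revealed 11 new [(2,1) (2,2) (2,3) (3,1) (3,2) (3,3) (3,4) (4,1) (4,2) (4,3) (4,4)] -> total=12
Click 3 (4,3) count=0: revealed 0 new [(none)] -> total=12
Click 4 (2,1) count=1: revealed 0 new [(none)] -> total=12

Answer: .....
.#...
.###.
.####
.####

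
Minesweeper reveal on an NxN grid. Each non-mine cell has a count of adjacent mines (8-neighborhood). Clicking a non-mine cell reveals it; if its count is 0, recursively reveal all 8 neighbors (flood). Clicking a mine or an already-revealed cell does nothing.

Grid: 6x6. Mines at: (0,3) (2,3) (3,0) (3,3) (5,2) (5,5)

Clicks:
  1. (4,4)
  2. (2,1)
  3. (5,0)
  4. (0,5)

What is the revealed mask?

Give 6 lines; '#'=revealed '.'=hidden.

Click 1 (4,4) count=2: revealed 1 new [(4,4)] -> total=1
Click 2 (2,1) count=1: revealed 1 new [(2,1)] -> total=2
Click 3 (5,0) count=0: revealed 4 new [(4,0) (4,1) (5,0) (5,1)] -> total=6
Click 4 (0,5) count=0: revealed 9 new [(0,4) (0,5) (1,4) (1,5) (2,4) (2,5) (3,4) (3,5) (4,5)] -> total=15

Answer: ....##
....##
.#..##
....##
##..##
##....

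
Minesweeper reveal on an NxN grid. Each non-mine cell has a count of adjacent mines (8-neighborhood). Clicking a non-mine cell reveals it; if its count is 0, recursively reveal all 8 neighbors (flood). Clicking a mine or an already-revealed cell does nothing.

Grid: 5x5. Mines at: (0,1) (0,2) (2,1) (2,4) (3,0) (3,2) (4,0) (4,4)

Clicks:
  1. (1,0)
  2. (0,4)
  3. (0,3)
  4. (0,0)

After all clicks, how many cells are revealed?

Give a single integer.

Answer: 6

Derivation:
Click 1 (1,0) count=2: revealed 1 new [(1,0)] -> total=1
Click 2 (0,4) count=0: revealed 4 new [(0,3) (0,4) (1,3) (1,4)] -> total=5
Click 3 (0,3) count=1: revealed 0 new [(none)] -> total=5
Click 4 (0,0) count=1: revealed 1 new [(0,0)] -> total=6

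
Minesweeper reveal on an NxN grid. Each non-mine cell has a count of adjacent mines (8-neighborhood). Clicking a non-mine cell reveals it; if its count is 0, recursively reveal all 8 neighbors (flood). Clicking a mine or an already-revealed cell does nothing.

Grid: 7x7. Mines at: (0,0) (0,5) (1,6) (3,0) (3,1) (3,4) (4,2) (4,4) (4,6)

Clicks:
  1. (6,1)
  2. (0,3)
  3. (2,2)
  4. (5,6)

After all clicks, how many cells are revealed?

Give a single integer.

Click 1 (6,1) count=0: revealed 16 new [(4,0) (4,1) (5,0) (5,1) (5,2) (5,3) (5,4) (5,5) (5,6) (6,0) (6,1) (6,2) (6,3) (6,4) (6,5) (6,6)] -> total=16
Click 2 (0,3) count=0: revealed 12 new [(0,1) (0,2) (0,3) (0,4) (1,1) (1,2) (1,3) (1,4) (2,1) (2,2) (2,3) (2,4)] -> total=28
Click 3 (2,2) count=1: revealed 0 new [(none)] -> total=28
Click 4 (5,6) count=1: revealed 0 new [(none)] -> total=28

Answer: 28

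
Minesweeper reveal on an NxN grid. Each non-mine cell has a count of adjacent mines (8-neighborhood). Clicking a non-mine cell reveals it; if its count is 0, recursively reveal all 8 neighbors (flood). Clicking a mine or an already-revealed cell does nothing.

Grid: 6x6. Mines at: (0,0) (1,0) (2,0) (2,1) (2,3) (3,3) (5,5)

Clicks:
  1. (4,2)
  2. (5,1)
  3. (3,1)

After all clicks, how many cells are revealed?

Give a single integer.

Answer: 13

Derivation:
Click 1 (4,2) count=1: revealed 1 new [(4,2)] -> total=1
Click 2 (5,1) count=0: revealed 12 new [(3,0) (3,1) (3,2) (4,0) (4,1) (4,3) (4,4) (5,0) (5,1) (5,2) (5,3) (5,4)] -> total=13
Click 3 (3,1) count=2: revealed 0 new [(none)] -> total=13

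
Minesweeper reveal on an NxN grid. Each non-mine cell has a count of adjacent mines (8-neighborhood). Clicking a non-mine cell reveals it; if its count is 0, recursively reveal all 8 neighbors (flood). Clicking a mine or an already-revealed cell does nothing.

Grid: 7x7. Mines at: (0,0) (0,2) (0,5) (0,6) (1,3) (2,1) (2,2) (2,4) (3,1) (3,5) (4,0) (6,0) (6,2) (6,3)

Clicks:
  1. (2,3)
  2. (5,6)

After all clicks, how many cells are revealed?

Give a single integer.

Click 1 (2,3) count=3: revealed 1 new [(2,3)] -> total=1
Click 2 (5,6) count=0: revealed 9 new [(4,4) (4,5) (4,6) (5,4) (5,5) (5,6) (6,4) (6,5) (6,6)] -> total=10

Answer: 10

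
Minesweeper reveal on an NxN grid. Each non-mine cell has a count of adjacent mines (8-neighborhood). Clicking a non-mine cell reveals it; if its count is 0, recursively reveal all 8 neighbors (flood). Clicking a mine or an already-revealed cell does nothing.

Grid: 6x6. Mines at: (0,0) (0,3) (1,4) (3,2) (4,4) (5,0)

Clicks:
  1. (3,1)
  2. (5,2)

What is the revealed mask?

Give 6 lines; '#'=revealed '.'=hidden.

Answer: ......
......
......
.#....
.###..
.###..

Derivation:
Click 1 (3,1) count=1: revealed 1 new [(3,1)] -> total=1
Click 2 (5,2) count=0: revealed 6 new [(4,1) (4,2) (4,3) (5,1) (5,2) (5,3)] -> total=7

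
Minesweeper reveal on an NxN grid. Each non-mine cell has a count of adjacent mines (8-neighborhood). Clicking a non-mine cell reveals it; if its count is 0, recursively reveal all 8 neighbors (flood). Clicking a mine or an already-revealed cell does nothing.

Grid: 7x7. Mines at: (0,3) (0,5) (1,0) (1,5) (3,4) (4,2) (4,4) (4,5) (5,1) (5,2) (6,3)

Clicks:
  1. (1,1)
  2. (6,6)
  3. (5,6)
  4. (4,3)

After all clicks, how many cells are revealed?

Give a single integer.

Click 1 (1,1) count=1: revealed 1 new [(1,1)] -> total=1
Click 2 (6,6) count=0: revealed 6 new [(5,4) (5,5) (5,6) (6,4) (6,5) (6,6)] -> total=7
Click 3 (5,6) count=1: revealed 0 new [(none)] -> total=7
Click 4 (4,3) count=4: revealed 1 new [(4,3)] -> total=8

Answer: 8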